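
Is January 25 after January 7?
Yes. Day 25 comes after day 7 in January — this is a date comparison, not a decimal one (the decimal 1.25 would be smaller than 1.7).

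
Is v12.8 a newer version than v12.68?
No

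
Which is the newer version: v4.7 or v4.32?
v4.32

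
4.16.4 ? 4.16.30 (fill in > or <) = <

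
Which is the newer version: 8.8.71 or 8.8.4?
8.8.71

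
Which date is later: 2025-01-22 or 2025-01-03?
2025-01-22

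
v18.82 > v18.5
True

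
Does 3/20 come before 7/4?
Yes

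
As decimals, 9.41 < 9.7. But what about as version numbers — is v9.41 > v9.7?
True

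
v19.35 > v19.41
False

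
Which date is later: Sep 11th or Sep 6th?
Sep 11th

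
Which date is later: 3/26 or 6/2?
6/2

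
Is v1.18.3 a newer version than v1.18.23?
No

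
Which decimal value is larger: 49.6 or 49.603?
49.603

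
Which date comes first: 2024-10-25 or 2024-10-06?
2024-10-06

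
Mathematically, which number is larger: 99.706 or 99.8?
99.8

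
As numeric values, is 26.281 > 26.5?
False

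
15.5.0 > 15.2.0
True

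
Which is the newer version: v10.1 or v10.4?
v10.4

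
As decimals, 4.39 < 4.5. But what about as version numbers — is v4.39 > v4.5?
True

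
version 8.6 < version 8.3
False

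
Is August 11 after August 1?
Yes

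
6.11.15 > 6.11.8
True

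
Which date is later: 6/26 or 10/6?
10/6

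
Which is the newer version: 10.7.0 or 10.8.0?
10.8.0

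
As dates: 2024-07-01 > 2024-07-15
False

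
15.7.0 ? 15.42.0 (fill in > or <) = <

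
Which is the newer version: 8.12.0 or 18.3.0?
18.3.0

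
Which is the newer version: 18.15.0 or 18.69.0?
18.69.0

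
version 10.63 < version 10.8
False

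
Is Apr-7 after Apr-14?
No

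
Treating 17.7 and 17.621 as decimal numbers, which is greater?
17.7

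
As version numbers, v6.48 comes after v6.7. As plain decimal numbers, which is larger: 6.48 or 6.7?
6.7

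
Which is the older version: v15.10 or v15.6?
v15.6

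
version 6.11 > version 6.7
True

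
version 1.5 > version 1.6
False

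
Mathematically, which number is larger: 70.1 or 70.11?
70.11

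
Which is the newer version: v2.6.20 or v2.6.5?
v2.6.20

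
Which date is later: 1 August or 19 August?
19 August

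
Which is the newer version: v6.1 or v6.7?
v6.7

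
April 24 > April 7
True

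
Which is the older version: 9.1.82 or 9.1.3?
9.1.3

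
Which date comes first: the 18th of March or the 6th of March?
the 6th of March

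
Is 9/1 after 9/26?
No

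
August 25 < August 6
False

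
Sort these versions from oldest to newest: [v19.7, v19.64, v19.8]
[v19.7, v19.8, v19.64]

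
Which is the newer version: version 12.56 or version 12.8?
version 12.56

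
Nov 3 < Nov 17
True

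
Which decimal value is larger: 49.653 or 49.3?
49.653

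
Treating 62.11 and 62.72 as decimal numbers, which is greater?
62.72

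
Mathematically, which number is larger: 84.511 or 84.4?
84.511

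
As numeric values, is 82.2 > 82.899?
False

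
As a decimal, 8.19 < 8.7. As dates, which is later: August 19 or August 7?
August 19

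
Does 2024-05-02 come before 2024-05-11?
Yes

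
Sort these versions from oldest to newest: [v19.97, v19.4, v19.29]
[v19.4, v19.29, v19.97]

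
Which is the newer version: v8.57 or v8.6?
v8.57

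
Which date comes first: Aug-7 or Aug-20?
Aug-7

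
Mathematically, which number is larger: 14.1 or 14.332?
14.332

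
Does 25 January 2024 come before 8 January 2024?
No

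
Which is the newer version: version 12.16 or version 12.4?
version 12.16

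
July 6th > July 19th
False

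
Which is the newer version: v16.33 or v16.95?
v16.95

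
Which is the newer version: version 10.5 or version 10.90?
version 10.90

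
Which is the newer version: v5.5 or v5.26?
v5.26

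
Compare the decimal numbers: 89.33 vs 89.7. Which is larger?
89.7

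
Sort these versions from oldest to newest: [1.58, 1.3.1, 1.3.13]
[1.3.1, 1.3.13, 1.58]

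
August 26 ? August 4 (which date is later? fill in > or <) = >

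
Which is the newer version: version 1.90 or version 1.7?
version 1.90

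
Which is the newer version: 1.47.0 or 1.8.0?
1.47.0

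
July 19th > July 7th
True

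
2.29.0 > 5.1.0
False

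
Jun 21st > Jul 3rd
False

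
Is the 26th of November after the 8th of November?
Yes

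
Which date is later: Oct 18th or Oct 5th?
Oct 18th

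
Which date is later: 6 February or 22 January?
6 February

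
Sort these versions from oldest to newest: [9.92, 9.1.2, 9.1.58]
[9.1.2, 9.1.58, 9.92]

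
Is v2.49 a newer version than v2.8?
Yes. Version numbers are compared segment by segment as integers, not as decimals: minor version 49 > 8, so v2.49 > v2.8 (even though the decimal 2.49 < 2.8).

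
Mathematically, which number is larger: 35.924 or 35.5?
35.924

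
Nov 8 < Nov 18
True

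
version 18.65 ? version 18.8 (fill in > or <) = >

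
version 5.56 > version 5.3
True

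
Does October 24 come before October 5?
No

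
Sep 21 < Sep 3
False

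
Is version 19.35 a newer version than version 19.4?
Yes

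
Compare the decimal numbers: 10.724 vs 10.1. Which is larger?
10.724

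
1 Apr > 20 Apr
False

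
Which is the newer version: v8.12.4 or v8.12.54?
v8.12.54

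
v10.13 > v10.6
True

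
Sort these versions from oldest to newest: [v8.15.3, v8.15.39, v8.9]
[v8.9, v8.15.3, v8.15.39]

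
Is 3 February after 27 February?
No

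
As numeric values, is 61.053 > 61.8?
False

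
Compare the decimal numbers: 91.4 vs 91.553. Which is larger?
91.553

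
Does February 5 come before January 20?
No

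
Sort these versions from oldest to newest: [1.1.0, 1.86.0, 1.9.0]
[1.1.0, 1.9.0, 1.86.0]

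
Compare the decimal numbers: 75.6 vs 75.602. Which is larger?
75.602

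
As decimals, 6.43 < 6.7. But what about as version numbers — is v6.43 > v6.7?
True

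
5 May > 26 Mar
True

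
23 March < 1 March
False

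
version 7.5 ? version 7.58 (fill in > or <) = <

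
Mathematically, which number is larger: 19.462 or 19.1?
19.462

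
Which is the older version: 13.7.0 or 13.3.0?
13.3.0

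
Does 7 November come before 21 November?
Yes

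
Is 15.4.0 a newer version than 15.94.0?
No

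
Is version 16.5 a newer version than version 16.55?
No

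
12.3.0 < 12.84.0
True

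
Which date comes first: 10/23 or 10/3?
10/3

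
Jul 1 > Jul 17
False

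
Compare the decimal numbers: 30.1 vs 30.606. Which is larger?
30.606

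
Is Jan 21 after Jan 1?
Yes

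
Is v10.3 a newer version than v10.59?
No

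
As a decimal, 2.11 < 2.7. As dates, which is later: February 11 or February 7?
February 11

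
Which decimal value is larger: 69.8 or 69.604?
69.8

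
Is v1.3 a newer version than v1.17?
No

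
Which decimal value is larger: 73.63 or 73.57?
73.63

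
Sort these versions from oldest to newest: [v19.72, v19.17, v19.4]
[v19.4, v19.17, v19.72]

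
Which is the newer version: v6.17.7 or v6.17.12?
v6.17.12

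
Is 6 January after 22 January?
No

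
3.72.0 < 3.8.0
False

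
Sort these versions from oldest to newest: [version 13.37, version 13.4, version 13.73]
[version 13.4, version 13.37, version 13.73]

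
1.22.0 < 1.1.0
False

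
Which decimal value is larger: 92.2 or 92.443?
92.443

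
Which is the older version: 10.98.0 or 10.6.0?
10.6.0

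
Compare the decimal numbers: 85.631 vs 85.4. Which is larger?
85.631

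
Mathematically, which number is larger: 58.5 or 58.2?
58.5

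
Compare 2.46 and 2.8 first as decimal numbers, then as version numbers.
As decimals: 2.46 < 2.8. As versions: v2.46 > v2.8 (minor version 46 > 8).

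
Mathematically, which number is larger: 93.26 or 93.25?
93.26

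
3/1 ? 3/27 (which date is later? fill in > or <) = <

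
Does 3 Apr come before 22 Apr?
Yes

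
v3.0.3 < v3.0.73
True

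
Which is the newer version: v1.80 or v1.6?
v1.80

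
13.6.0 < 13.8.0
True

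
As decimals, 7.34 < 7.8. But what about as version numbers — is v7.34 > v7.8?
True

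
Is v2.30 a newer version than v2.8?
Yes. Version numbers are compared segment by segment as integers, not as decimals: minor version 30 > 8, so v2.30 > v2.8 (even though the decimal 2.30 < 2.8).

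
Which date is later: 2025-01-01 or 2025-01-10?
2025-01-10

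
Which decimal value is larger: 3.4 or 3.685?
3.685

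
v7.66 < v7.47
False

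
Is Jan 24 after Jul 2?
No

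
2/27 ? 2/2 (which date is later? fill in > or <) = >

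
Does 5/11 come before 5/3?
No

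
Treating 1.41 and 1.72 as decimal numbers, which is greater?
1.72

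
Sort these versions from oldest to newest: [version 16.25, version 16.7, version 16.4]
[version 16.4, version 16.7, version 16.25]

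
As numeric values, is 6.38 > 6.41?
False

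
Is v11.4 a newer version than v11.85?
No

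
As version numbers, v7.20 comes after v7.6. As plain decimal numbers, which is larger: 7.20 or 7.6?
7.6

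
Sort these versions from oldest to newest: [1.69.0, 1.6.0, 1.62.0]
[1.6.0, 1.62.0, 1.69.0]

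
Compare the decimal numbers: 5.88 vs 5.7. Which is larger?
5.88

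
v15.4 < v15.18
True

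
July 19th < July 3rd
False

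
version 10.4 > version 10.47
False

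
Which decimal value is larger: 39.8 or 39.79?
39.8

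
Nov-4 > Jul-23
True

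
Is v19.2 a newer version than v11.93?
Yes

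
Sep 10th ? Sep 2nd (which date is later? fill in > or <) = >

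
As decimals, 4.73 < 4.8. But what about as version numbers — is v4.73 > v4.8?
True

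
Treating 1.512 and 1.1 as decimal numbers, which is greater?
1.512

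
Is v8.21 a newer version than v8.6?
Yes. Version numbers are compared segment by segment as integers, not as decimals: minor version 21 > 6, so v8.21 > v8.6 (even though the decimal 8.21 < 8.6).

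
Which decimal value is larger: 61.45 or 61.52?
61.52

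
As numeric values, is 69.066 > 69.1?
False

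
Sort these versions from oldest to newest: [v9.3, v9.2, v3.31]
[v3.31, v9.2, v9.3]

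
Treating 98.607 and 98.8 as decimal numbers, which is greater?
98.8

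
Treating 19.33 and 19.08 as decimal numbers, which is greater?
19.33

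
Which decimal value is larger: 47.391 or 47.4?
47.4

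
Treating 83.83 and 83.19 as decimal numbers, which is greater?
83.83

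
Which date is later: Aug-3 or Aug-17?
Aug-17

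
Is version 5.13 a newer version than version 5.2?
Yes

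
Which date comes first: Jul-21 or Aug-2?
Jul-21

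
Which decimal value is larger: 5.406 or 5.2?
5.406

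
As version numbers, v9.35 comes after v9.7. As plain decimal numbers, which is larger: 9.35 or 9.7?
9.7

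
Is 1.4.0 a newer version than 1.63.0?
No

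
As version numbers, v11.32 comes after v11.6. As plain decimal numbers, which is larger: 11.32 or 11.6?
11.6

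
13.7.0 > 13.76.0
False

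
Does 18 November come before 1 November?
No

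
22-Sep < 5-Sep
False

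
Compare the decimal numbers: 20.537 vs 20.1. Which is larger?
20.537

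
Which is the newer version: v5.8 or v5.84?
v5.84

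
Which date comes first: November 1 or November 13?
November 1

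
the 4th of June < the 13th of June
True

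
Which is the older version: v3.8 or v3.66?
v3.8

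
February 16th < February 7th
False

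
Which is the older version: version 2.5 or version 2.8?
version 2.5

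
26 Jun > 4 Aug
False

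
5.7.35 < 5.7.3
False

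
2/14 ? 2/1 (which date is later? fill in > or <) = >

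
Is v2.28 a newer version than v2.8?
Yes. Version numbers are compared segment by segment as integers, not as decimals: minor version 28 > 8, so v2.28 > v2.8 (even though the decimal 2.28 < 2.8).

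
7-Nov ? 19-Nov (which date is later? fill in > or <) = <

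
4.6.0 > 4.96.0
False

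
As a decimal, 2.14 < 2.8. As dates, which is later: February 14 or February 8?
February 14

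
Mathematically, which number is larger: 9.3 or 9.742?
9.742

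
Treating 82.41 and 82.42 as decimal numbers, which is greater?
82.42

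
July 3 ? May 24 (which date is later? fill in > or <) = >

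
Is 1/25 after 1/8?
Yes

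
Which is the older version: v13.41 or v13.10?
v13.10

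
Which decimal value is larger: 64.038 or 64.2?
64.2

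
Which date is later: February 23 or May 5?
May 5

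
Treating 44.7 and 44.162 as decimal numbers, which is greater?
44.7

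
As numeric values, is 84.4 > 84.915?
False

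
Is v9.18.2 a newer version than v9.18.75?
No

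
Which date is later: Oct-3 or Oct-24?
Oct-24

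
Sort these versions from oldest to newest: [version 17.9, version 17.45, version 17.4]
[version 17.4, version 17.9, version 17.45]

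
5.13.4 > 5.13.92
False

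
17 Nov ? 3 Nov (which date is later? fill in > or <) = >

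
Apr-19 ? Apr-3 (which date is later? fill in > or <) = >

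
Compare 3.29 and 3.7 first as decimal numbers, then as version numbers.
As decimals: 3.29 < 3.7. As versions: v3.29 > v3.7 (minor version 29 > 7).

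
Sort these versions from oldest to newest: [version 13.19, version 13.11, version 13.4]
[version 13.4, version 13.11, version 13.19]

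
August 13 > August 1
True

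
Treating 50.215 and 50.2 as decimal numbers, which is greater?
50.215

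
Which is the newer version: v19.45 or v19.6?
v19.45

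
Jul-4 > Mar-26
True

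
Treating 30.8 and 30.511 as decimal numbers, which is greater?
30.8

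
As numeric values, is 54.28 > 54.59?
False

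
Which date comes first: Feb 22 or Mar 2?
Feb 22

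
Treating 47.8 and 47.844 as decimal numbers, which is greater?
47.844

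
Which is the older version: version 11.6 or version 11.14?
version 11.6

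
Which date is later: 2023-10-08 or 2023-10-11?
2023-10-11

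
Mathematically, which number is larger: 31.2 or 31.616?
31.616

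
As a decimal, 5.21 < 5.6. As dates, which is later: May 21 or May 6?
May 21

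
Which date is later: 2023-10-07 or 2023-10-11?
2023-10-11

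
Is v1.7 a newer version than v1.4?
Yes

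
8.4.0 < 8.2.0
False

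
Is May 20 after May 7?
Yes. Day 20 comes after day 7 in May — this is a date comparison, not a decimal one (the decimal 5.20 would be smaller than 5.7).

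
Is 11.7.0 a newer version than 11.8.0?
No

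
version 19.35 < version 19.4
False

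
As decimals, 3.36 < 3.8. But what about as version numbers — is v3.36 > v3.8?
True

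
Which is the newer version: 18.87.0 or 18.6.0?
18.87.0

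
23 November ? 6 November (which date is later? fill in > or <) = >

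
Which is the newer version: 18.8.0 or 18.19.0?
18.19.0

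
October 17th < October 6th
False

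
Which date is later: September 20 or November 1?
November 1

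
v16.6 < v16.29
True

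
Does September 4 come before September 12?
Yes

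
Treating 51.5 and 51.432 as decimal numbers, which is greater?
51.5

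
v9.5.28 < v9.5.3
False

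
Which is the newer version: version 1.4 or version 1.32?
version 1.32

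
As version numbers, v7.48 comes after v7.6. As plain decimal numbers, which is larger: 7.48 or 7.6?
7.6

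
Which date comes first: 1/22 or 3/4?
1/22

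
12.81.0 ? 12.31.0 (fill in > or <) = >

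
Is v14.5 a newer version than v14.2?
Yes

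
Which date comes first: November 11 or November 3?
November 3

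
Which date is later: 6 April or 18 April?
18 April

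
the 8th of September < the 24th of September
True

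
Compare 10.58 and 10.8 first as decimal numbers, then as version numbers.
As decimals: 10.58 < 10.8. As versions: v10.58 > v10.8 (minor version 58 > 8).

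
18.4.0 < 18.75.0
True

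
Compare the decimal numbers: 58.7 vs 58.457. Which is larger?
58.7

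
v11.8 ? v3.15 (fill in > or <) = >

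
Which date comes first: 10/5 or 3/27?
3/27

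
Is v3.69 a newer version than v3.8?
Yes. Version numbers are compared segment by segment as integers, not as decimals: minor version 69 > 8, so v3.69 > v3.8 (even though the decimal 3.69 < 3.8).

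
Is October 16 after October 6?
Yes. Day 16 comes after day 6 in October — this is a date comparison, not a decimal one (the decimal 10.16 would be smaller than 10.6).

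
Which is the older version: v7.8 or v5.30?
v5.30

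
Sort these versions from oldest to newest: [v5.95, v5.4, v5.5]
[v5.4, v5.5, v5.95]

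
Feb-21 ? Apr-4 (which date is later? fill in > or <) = <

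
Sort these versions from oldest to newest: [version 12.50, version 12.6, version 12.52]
[version 12.6, version 12.50, version 12.52]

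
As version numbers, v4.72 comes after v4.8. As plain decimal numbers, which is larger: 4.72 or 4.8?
4.8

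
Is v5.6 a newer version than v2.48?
Yes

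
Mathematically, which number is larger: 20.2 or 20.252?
20.252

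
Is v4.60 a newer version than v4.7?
Yes. Version numbers are compared segment by segment as integers, not as decimals: minor version 60 > 7, so v4.60 > v4.7 (even though the decimal 4.60 < 4.7).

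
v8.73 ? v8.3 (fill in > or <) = >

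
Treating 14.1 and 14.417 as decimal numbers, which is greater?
14.417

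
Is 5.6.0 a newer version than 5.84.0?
No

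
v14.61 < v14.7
False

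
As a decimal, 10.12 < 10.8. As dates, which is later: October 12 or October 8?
October 12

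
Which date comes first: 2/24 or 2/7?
2/7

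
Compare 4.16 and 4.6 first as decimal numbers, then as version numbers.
As decimals: 4.16 < 4.6. As versions: v4.16 > v4.6 (minor version 16 > 6).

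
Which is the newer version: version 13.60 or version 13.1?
version 13.60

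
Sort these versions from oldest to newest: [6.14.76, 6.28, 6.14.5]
[6.14.5, 6.14.76, 6.28]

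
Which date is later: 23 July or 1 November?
1 November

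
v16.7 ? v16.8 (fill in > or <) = <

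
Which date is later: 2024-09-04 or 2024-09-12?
2024-09-12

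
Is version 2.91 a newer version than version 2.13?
Yes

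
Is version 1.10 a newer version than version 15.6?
No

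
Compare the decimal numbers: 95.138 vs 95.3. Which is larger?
95.3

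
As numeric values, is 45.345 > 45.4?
False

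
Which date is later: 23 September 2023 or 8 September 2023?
23 September 2023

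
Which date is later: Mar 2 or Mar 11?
Mar 11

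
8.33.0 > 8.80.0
False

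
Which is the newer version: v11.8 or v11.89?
v11.89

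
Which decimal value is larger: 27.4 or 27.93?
27.93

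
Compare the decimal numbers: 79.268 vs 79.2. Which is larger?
79.268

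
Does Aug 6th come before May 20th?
No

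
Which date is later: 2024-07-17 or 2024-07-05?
2024-07-17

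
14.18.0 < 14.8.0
False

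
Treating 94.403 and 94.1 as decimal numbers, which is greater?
94.403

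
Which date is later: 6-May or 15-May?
15-May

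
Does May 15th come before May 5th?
No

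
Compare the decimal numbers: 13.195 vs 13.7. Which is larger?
13.7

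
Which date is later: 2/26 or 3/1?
3/1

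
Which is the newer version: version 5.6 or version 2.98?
version 5.6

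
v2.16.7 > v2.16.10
False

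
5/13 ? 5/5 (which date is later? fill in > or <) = >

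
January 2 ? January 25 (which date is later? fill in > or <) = <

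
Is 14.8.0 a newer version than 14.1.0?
Yes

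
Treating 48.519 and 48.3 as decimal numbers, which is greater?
48.519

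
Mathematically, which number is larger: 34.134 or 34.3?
34.3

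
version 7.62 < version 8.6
True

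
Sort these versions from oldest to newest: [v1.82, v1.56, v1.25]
[v1.25, v1.56, v1.82]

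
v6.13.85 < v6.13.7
False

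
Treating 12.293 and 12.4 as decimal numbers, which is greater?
12.4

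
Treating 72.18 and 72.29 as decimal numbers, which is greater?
72.29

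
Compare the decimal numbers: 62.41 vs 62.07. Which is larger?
62.41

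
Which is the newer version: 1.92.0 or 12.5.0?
12.5.0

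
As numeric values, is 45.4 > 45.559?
False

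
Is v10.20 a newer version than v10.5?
Yes. Version numbers are compared segment by segment as integers, not as decimals: minor version 20 > 5, so v10.20 > v10.5 (even though the decimal 10.20 < 10.5).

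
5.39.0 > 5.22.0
True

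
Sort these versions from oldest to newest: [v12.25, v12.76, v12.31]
[v12.25, v12.31, v12.76]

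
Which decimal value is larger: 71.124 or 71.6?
71.6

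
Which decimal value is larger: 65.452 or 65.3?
65.452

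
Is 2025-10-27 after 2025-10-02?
Yes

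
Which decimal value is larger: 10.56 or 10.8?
10.8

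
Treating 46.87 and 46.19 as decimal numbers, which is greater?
46.87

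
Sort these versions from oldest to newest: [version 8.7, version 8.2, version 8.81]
[version 8.2, version 8.7, version 8.81]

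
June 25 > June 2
True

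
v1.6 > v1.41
False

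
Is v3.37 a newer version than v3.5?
Yes. Version numbers are compared segment by segment as integers, not as decimals: minor version 37 > 5, so v3.37 > v3.5 (even though the decimal 3.37 < 3.5).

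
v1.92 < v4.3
True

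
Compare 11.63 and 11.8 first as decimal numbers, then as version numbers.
As decimals: 11.63 < 11.8. As versions: v11.63 > v11.8 (minor version 63 > 8).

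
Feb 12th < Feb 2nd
False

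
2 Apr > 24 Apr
False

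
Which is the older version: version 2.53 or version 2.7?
version 2.7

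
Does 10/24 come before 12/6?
Yes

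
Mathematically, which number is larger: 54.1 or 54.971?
54.971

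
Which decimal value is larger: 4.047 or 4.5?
4.5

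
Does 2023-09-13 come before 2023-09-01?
No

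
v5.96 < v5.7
False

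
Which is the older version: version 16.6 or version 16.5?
version 16.5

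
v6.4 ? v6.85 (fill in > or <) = <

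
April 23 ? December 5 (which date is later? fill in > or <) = <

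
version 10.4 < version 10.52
True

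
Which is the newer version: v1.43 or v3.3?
v3.3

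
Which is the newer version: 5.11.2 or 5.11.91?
5.11.91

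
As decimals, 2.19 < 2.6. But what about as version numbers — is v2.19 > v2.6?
True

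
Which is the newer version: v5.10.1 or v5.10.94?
v5.10.94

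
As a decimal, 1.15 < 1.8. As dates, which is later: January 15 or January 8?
January 15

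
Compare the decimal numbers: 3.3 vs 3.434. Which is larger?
3.434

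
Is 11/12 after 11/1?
Yes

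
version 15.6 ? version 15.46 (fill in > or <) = <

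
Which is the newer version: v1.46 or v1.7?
v1.46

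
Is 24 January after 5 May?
No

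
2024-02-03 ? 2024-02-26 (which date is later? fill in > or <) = <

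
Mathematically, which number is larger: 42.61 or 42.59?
42.61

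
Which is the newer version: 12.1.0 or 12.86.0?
12.86.0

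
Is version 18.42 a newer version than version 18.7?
Yes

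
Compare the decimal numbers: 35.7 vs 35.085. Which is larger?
35.7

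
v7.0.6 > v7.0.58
False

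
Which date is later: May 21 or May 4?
May 21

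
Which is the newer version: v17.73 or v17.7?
v17.73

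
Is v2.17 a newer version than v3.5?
No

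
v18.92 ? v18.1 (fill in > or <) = >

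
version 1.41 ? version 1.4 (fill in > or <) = >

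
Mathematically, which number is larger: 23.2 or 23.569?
23.569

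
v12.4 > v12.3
True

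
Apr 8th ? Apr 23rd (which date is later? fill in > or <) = <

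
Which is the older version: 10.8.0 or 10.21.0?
10.8.0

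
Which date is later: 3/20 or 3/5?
3/20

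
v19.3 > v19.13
False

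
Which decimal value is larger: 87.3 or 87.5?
87.5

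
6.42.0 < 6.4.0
False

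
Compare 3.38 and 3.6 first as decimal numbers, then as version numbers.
As decimals: 3.38 < 3.6. As versions: v3.38 > v3.6 (minor version 38 > 6).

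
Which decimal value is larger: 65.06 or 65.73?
65.73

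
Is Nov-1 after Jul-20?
Yes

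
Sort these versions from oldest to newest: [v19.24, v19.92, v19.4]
[v19.4, v19.24, v19.92]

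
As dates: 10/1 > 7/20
True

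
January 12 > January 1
True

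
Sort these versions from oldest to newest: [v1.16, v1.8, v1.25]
[v1.8, v1.16, v1.25]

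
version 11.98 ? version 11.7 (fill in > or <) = >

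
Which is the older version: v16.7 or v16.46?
v16.7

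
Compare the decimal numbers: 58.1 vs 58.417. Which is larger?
58.417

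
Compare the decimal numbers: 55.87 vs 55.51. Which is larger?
55.87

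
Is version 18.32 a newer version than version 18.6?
Yes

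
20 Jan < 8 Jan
False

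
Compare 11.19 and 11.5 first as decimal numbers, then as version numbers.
As decimals: 11.19 < 11.5. As versions: v11.19 > v11.5 (minor version 19 > 5).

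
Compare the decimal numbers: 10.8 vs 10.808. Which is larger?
10.808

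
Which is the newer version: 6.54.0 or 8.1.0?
8.1.0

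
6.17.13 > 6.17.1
True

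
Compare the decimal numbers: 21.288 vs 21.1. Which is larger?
21.288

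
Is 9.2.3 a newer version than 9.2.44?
No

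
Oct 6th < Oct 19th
True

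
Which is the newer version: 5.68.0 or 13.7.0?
13.7.0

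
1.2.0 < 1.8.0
True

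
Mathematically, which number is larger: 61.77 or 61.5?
61.77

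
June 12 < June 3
False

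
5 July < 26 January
False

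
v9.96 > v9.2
True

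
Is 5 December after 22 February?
Yes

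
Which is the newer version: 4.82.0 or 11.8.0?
11.8.0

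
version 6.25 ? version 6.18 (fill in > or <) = >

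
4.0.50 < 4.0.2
False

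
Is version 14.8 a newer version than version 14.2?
Yes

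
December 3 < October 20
False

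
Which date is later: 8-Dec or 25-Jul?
8-Dec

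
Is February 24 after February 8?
Yes. Day 24 comes after day 8 in February — this is a date comparison, not a decimal one (the decimal 2.24 would be smaller than 2.8).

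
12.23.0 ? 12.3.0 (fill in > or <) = >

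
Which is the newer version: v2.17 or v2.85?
v2.85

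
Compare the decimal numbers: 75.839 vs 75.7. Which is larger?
75.839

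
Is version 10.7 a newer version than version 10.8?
No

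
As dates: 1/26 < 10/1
True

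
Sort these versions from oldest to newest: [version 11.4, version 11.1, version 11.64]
[version 11.1, version 11.4, version 11.64]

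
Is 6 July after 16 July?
No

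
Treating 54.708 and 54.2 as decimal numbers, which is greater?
54.708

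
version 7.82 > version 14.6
False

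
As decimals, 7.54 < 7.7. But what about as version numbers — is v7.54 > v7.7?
True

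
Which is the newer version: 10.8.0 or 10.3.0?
10.8.0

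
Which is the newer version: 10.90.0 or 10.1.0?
10.90.0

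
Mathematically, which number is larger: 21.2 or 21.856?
21.856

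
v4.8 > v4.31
False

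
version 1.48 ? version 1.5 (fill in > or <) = >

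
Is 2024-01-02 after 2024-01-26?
No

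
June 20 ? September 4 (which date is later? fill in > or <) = <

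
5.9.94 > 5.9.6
True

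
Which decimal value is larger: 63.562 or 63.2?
63.562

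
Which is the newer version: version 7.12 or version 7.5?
version 7.12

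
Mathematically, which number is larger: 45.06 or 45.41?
45.41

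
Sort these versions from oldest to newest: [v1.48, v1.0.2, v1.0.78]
[v1.0.2, v1.0.78, v1.48]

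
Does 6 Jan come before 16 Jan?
Yes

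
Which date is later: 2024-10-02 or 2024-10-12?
2024-10-12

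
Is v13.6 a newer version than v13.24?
No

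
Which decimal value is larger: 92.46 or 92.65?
92.65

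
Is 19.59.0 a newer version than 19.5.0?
Yes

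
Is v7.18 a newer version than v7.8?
Yes. Version numbers are compared segment by segment as integers, not as decimals: minor version 18 > 8, so v7.18 > v7.8 (even though the decimal 7.18 < 7.8).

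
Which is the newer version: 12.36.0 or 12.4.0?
12.36.0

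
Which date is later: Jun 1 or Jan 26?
Jun 1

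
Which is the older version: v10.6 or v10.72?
v10.6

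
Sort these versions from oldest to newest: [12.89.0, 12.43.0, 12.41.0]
[12.41.0, 12.43.0, 12.89.0]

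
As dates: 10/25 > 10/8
True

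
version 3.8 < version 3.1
False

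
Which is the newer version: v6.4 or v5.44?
v6.4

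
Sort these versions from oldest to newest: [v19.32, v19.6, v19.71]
[v19.6, v19.32, v19.71]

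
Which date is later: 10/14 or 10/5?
10/14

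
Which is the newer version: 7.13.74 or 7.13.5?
7.13.74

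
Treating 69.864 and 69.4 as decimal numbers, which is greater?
69.864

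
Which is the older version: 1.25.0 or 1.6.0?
1.6.0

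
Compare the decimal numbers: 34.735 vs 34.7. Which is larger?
34.735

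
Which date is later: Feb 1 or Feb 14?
Feb 14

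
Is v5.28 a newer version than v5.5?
Yes. Version numbers are compared segment by segment as integers, not as decimals: minor version 28 > 5, so v5.28 > v5.5 (even though the decimal 5.28 < 5.5).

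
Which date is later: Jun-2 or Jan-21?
Jun-2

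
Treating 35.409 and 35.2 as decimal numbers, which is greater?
35.409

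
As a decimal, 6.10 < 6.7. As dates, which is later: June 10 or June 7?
June 10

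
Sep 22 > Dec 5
False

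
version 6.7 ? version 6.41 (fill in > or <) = <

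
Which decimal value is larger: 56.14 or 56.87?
56.87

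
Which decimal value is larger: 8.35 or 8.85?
8.85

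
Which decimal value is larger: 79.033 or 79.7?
79.7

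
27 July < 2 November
True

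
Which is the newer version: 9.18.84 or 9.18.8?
9.18.84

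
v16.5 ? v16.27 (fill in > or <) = <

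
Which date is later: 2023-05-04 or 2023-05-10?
2023-05-10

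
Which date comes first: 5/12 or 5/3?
5/3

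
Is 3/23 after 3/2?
Yes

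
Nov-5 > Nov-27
False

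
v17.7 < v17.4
False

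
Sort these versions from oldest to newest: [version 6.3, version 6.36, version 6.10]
[version 6.3, version 6.10, version 6.36]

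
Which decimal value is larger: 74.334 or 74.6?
74.6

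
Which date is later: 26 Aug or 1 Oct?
1 Oct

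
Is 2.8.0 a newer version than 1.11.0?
Yes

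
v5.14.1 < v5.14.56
True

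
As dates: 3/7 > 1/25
True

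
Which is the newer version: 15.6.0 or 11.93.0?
15.6.0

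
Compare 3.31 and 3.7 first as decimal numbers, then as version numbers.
As decimals: 3.31 < 3.7. As versions: v3.31 > v3.7 (minor version 31 > 7).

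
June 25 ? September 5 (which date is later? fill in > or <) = <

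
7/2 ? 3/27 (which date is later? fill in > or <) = >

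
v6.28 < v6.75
True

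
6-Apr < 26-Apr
True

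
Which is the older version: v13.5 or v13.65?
v13.5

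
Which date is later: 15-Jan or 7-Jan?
15-Jan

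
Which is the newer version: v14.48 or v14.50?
v14.50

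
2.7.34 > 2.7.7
True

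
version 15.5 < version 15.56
True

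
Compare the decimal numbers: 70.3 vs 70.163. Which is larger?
70.3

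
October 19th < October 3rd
False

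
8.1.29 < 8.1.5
False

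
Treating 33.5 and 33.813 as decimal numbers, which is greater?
33.813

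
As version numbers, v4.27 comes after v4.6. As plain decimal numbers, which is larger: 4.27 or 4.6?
4.6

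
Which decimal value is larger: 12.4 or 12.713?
12.713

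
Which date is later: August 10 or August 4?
August 10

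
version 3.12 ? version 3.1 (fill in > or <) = >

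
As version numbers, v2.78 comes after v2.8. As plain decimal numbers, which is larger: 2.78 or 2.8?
2.8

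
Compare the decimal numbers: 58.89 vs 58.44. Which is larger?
58.89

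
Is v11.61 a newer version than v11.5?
Yes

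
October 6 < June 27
False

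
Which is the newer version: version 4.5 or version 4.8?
version 4.8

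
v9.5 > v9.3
True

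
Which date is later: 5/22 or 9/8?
9/8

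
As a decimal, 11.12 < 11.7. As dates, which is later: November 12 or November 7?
November 12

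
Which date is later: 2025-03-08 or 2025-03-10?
2025-03-10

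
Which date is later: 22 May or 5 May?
22 May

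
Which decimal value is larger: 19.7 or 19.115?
19.7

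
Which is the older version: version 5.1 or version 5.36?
version 5.1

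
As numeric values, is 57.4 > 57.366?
True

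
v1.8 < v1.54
True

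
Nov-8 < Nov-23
True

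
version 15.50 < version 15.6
False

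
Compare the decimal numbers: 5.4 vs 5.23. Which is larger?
5.4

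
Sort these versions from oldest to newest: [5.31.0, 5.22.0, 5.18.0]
[5.18.0, 5.22.0, 5.31.0]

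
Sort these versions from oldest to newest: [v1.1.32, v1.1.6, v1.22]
[v1.1.6, v1.1.32, v1.22]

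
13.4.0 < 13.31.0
True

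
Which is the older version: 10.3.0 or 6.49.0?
6.49.0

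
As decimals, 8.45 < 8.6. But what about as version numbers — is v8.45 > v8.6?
True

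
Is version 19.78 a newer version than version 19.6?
Yes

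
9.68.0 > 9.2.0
True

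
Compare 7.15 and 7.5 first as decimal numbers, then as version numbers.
As decimals: 7.15 < 7.5. As versions: v7.15 > v7.5 (minor version 15 > 5).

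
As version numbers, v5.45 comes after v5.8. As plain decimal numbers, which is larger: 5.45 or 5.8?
5.8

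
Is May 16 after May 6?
Yes. Day 16 comes after day 6 in May — this is a date comparison, not a decimal one (the decimal 5.16 would be smaller than 5.6).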